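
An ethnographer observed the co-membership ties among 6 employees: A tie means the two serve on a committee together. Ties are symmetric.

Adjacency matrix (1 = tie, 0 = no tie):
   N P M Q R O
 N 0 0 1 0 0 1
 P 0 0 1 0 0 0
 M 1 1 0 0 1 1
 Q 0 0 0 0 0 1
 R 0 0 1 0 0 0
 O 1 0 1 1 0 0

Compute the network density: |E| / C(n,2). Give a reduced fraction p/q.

There are 6 edges and 6 nodes, so the maximum possible is C(6,2) = 15.
Density = 6/15 = 2/5.

2/5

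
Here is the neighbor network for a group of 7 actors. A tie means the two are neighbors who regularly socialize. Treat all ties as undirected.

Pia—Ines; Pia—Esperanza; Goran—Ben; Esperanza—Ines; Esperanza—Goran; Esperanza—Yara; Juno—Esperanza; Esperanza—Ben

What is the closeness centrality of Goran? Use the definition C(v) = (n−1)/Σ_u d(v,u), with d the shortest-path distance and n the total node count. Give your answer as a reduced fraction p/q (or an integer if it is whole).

Distances from Goran: Ben:1, Esperanza:1, Ines:2, Juno:2, Pia:2, Yara:2. Sum = 10.
n = 7, so closeness = 6/10 = 3/5.

3/5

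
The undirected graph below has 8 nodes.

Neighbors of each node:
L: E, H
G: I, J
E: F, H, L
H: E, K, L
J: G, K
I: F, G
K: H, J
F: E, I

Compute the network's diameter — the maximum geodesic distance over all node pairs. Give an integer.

4

Eccentricity of each node (its greatest distance to any other): E:3, F:3, G:4, H:3, I:3, J:3, K:3, L:4.
The maximum eccentricity is 4, realized for instance by the pair L–G via L – H – K – J – G. So the diameter is 4.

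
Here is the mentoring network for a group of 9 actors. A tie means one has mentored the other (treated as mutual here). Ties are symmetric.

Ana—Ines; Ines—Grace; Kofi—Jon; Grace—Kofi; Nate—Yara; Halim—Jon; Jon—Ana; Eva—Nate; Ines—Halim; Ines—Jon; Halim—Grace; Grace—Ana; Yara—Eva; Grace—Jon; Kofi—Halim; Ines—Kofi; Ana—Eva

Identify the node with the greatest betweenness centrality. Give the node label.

Ana

Unnormalized betweenness of each node: Ana:15, Eva:12, Grace:8/3, Halim:0, Ines:8/3, Jon:8/3, Kofi:0, Nate:0, Yara:0.
Ana has the largest value, 15, making it the main broker — the node through which the most shortest paths run.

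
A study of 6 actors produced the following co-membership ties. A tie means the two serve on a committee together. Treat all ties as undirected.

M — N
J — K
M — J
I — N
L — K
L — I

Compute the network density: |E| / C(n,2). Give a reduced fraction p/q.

2/5

There are 6 edges and 6 nodes, so the maximum possible is C(6,2) = 15.
Density = 6/15 = 2/5.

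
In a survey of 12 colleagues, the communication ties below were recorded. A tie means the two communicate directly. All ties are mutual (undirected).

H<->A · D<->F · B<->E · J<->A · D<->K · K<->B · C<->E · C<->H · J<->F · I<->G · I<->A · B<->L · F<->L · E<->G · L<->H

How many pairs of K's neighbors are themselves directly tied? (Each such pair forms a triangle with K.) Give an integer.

0

K's neighbors are B and D, but none of them are tied to each other, so no triangle contains K.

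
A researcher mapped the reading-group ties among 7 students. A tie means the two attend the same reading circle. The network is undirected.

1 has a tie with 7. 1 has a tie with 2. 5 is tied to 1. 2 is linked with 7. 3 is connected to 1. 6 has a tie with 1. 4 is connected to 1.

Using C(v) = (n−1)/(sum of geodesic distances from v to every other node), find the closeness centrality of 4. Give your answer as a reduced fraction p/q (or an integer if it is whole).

6/11

Distances from 4: 1:1, 2:2, 3:2, 5:2, 6:2, 7:2. Sum = 11.
n = 7, so closeness = 6/11.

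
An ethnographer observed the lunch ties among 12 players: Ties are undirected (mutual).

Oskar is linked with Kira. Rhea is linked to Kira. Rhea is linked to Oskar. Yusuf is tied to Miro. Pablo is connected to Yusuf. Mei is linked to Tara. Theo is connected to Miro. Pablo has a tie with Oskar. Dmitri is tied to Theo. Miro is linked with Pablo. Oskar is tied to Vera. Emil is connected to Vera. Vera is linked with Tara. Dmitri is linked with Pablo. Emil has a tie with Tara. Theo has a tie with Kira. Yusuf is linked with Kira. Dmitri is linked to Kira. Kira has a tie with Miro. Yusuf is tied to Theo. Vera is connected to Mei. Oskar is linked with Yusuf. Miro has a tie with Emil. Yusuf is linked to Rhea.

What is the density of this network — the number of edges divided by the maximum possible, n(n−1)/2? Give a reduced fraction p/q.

4/11

There are 24 edges and 12 nodes, so the maximum possible is C(12,2) = 66.
Density = 24/66 = 4/11.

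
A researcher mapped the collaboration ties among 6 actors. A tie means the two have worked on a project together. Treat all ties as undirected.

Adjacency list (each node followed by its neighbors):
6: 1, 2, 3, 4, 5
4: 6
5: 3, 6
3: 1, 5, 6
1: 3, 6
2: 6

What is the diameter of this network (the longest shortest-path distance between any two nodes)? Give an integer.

Eccentricity of each node (its greatest distance to any other): 1:2, 2:2, 3:2, 4:2, 5:2, 6:1.
The maximum eccentricity is 2, realized for instance by the pair 3–4 via 3 – 6 – 4. So the diameter is 2.

2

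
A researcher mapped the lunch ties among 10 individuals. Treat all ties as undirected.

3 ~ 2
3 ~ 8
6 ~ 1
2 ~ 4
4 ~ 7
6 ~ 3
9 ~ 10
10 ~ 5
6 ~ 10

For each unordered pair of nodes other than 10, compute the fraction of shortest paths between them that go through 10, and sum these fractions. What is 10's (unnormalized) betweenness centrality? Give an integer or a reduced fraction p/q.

15

Pairs whose geodesics pass through 10 — 3–5: 1; 3–9: 1; 7–5: 1; 7–9: 1; 5–1: 1; 5–9: 1; 5–4: 1; 5–8: 1; 5–2: 1; 5–6: 1; 1–9: 1; 9–4: 1; 9–8: 1; 9–2: 1 … (+1 more pairs).
All other pairs contribute 0.
Summing the contributions gives betweenness(10) = 15.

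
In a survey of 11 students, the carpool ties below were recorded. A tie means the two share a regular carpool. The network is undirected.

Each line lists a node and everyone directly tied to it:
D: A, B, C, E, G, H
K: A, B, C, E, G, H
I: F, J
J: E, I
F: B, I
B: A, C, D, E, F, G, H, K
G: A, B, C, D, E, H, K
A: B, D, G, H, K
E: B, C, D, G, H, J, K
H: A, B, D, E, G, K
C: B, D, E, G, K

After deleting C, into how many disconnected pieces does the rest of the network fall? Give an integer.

1

C's neighbors (B, D, E, G, and K) remain reachable from one another through other ties, so the rest of the network stays in one piece.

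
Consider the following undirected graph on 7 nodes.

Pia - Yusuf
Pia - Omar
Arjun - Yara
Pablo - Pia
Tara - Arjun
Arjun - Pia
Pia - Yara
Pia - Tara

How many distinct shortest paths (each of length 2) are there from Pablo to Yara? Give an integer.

1

The shortest distance is 2, and the only length-2 path is Pablo–Pia–Yara. So there is exactly 1 shortest path.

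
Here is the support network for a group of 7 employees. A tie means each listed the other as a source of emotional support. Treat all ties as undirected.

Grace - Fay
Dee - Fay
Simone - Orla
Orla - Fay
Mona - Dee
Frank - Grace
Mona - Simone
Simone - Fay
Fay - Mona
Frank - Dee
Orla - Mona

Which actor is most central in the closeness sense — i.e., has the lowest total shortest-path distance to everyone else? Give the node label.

Farness (sum of distances to all others) for each node — Dee:9, Fay:7, Frank:12, Grace:10, Mona:8, Orla:10, Simone:10.
The smallest farness is 7, for Fay, so Fay has the highest closeness.

Fay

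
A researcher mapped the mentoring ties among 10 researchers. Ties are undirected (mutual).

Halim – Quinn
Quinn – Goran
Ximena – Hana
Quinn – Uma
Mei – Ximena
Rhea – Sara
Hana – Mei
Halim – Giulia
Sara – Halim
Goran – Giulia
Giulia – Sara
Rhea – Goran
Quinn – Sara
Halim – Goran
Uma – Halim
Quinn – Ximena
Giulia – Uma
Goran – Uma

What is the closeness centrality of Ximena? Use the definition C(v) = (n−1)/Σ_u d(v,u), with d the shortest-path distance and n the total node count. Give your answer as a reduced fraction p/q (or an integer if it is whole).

Distances from Ximena: Giulia:3, Goran:2, Halim:2, Hana:1, Mei:1, Quinn:1, Rhea:3, Sara:2, Uma:2. Sum = 17.
n = 10, so closeness = 9/17.

9/17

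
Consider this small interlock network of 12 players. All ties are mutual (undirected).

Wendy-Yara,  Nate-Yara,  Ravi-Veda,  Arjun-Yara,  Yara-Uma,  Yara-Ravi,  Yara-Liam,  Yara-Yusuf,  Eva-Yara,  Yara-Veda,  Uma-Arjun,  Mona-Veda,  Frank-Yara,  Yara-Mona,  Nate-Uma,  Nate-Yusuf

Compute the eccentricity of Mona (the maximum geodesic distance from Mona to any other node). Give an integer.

2

Distances from Mona: Arjun:2, Eva:2, Frank:2, Liam:2, Nate:2, Ravi:2, Uma:2, Veda:1, Wendy:2, Yara:1, Yusuf:2.
The largest is 2 (to Liam, Nate, Frank, Wendy, Arjun, Ravi, Yusuf, Eva, and Uma), so the eccentricity of Mona is 2.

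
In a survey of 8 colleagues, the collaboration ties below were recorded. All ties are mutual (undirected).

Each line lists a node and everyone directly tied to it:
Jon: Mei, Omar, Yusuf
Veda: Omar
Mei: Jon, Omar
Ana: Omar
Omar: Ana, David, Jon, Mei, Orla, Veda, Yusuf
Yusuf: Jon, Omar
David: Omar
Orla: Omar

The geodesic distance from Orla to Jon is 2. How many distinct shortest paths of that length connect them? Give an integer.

1

The shortest distance is 2, and the only length-2 path is Orla–Omar–Jon. So there is exactly 1 shortest path.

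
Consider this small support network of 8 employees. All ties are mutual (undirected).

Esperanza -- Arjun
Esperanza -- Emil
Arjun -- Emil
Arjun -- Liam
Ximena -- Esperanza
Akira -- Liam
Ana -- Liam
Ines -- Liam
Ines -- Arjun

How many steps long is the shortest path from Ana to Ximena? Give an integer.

4

One shortest route is Ana – Liam – Arjun – Esperanza – Ximena, which uses 4 edges, and at distance 3 from Ana we only reach {Emil, Esperanza}, which does not include Ximena. So d(Ana,Ximena) = 4.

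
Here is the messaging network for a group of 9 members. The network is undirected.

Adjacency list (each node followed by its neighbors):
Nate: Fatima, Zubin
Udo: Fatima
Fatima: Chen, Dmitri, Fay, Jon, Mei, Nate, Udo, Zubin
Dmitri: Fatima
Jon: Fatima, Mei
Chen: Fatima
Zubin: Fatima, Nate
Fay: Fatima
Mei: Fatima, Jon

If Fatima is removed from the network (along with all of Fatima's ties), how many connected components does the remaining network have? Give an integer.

Without Fatima, the remaining ties split the others into: {Fay}; {Chen}; {Dmitri}; {Jon, Mei}; {Udo}; {Nate, Zubin}.
That's 6 separate components.

6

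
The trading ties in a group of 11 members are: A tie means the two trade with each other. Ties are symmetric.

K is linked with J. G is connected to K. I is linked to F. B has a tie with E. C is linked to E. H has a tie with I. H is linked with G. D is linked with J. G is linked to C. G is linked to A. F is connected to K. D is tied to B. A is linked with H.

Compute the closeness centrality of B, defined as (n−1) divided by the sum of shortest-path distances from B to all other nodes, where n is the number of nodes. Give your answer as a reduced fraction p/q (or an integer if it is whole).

10/29

Distances from B: A:4, C:2, D:1, E:1, F:4, G:3, H:4, I:5, J:2, K:3. Sum = 29.
n = 11, so closeness = 10/29.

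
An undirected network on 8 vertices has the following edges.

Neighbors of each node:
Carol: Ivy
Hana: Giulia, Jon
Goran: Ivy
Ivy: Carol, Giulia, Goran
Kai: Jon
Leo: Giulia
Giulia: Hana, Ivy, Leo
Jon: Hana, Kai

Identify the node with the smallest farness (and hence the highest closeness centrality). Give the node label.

Giulia

Farness (sum of distances to all others) for each node — Carol:20, Giulia:12, Goran:20, Hana:14, Ivy:14, Jon:18, Kai:24, Leo:18.
The smallest farness is 12, for Giulia, so Giulia has the highest closeness.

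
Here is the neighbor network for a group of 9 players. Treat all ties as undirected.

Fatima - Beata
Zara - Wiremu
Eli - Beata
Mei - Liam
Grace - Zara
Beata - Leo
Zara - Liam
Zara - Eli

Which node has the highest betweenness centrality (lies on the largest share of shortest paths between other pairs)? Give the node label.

Zara

Unnormalized betweenness of each node: Beata:13, Eli:15, Fatima:0, Grace:0, Leo:0, Liam:7, Mei:0, Wiremu:0, Zara:21.
Zara has the largest value, 21, making it the main broker — the node through which the most shortest paths run.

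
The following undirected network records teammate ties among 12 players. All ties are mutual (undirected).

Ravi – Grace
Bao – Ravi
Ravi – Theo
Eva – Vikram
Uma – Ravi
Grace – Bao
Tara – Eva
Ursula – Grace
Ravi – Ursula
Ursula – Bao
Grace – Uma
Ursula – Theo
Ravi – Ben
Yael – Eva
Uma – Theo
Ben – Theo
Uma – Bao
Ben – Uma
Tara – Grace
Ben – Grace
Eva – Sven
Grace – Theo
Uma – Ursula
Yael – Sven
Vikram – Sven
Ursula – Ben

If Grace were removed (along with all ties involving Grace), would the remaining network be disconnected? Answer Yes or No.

Yes

Removing Grace leaves {Bao, Ben, Ravi, Theo, Uma, and Ursula} with no path to {Eva, Sven, Tara, Vikram, and Yael}, so the network splits into 2 components. Grace is a cut vertex.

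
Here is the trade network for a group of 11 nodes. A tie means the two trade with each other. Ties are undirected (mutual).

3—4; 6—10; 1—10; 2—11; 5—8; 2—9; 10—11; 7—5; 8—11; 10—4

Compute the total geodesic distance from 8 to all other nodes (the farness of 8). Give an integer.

24

Distances from 8: 1:3, 2:2, 3:4, 4:3, 5:1, 6:3, 7:2, 9:3, 10:2, 11:1.
Sum = 3 + 2 + 4 + 3 + 1 + 3 + 2 + 3 + 2 + 1 = 24.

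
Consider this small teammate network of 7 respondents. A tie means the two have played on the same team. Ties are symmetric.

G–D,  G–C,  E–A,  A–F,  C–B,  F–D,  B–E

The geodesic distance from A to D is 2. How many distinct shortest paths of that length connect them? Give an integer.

The shortest distance is 2, and the only length-2 path is A–F–D. So there is exactly 1 shortest path.

1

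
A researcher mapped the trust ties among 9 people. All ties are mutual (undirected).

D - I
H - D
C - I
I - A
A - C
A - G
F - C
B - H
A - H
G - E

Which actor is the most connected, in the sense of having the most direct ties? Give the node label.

A

Degrees — A:4, B:1, C:3, D:2, E:1, F:1, G:2, H:3, I:3.
The maximum is 4, attained only by A.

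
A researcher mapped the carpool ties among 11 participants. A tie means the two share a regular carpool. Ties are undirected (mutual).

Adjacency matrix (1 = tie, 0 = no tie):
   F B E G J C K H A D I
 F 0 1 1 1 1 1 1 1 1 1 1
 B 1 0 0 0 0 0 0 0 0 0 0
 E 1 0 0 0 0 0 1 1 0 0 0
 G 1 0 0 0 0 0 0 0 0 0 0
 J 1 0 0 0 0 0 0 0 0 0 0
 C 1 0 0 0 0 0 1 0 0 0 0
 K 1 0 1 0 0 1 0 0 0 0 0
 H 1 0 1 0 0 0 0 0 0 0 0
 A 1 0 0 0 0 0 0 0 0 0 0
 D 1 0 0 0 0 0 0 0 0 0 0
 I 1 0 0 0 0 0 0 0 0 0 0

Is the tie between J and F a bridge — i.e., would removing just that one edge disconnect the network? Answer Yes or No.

Without the J–F edge there is no alternate route between J and F, so the network disconnects. It is a bridge.

Yes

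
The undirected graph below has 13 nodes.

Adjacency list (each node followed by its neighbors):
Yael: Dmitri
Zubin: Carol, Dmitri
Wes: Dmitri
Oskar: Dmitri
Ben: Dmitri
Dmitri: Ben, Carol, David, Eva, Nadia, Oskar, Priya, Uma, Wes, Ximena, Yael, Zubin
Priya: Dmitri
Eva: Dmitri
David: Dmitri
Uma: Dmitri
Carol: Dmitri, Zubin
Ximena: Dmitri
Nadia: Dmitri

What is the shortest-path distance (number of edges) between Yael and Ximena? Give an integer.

One shortest route is Yael – Dmitri – Ximena, which uses 2 edges, and Yael and Ximena are not directly tied, so nothing shorter exists. So d(Yael,Ximena) = 2.

2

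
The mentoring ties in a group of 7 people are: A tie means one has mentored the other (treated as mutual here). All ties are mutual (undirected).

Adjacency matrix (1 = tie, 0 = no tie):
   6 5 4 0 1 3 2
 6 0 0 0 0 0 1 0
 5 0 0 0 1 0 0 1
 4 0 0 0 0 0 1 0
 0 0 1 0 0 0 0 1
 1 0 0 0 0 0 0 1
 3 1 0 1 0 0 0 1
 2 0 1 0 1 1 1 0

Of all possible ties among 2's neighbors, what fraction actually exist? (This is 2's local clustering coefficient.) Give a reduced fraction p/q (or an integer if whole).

2's neighbors: 0, 1, 3, and 5 (k = 4).
Possible neighbor pairs: C(4,2) = 6. Edges among them: 0–5 → e = 1.
Clustering(2) = 1/6.

1/6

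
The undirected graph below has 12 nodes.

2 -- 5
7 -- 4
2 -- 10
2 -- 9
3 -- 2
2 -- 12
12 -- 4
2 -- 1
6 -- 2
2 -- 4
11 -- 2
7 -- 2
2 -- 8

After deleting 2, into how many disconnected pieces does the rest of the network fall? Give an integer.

Without 2, the remaining ties split the others into: {3}; {11}; {5}; {6}; {4, 7, 12}; {1}; {10}; {8}; {9}.
That's 9 separate components.

9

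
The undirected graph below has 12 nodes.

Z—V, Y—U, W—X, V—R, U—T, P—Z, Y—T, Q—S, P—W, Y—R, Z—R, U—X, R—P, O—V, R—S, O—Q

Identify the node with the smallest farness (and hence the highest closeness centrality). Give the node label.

R

Farness (sum of distances to all others) for each node — O:31, P:23, Q:32, R:18, S:25, T:29, U:27, V:24, W:28, X:32, Y:22, Z:23.
The smallest farness is 18, for R, so R has the highest closeness.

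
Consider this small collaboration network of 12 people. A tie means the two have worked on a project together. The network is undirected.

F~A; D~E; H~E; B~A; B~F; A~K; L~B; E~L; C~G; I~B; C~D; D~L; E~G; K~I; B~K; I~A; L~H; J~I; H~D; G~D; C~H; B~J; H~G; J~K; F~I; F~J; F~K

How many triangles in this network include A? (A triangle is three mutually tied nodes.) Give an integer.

6

A's neighbors: B, F, I, and K.
Neighbor pairs that are themselves tied: A–B–F; A–B–I; A–B–K; A–F–I; A–F–K; A–I–K. Each forms one triangle with A, for 6 in total.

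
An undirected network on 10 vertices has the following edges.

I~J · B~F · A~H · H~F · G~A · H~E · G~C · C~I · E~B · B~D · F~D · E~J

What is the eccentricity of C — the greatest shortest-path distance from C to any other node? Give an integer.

5

Distances from C: A:2, B:4, D:5, E:3, F:4, G:1, H:3, I:1, J:2.
The largest is 5 (to D), so the eccentricity of C is 5.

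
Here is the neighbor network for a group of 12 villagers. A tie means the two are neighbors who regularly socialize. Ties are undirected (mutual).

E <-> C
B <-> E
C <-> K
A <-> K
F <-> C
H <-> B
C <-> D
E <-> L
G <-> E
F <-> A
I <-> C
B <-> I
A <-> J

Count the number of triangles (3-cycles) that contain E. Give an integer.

0

E's neighbors are B, C, G, and L, but none of them are tied to each other, so no triangle contains E.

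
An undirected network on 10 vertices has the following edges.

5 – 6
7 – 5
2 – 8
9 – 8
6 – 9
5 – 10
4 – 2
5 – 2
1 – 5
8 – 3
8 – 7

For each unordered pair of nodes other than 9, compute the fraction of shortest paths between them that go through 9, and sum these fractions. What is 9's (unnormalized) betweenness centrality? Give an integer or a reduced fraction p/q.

2

Pairs whose geodesics pass through 9 — 3–6: 1; 6–8: 1.
All other pairs contribute 0.
Summing the contributions gives betweenness(9) = 2.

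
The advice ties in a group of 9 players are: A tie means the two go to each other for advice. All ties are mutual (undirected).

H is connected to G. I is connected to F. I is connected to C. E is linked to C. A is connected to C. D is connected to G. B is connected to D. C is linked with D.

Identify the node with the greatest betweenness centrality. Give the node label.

Unnormalized betweenness of each node: A:0, B:0, C:21, D:17, E:0, F:0, G:7, H:0, I:7.
C has the largest value, 21, making it the main broker — the node through which the most shortest paths run.

C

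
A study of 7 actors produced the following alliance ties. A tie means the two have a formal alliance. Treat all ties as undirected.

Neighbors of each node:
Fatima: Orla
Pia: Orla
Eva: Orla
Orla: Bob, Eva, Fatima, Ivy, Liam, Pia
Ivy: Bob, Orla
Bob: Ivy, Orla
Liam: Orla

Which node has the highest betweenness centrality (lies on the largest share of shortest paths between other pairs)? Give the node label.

Orla

Unnormalized betweenness of each node: Bob:0, Eva:0, Fatima:0, Ivy:0, Liam:0, Orla:14, Pia:0.
Orla has the largest value, 14, making it the main broker — the node through which the most shortest paths run.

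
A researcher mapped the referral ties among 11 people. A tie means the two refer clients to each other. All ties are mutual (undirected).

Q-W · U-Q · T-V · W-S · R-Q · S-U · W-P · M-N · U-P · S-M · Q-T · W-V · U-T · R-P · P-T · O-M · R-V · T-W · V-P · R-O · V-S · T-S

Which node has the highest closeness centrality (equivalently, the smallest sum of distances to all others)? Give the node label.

S

Farness (sum of distances to all others) for each node — M:19, N:28, O:21, P:18, Q:19, R:17, S:15, T:16, U:18, V:16, W:17.
The smallest farness is 15, for S, so S has the highest closeness.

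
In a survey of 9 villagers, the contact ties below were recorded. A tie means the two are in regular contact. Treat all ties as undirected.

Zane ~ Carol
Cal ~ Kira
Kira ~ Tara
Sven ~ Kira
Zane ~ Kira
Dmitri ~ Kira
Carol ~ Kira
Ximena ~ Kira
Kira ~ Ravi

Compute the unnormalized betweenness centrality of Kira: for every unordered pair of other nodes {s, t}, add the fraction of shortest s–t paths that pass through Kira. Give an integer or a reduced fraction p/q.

27

Pairs whose geodesics pass through Kira — Ravi–Tara: 1; Ravi–Zane: 1; Ravi–Cal: 1; Ravi–Ximena: 1; Ravi–Carol: 1; Ravi–Sven: 1; Ravi–Dmitri: 1; Tara–Zane: 1; Tara–Cal: 1; Tara–Ximena: 1; Tara–Carol: 1; Tara–Sven: 1; Tara–Dmitri: 1; Zane–Cal: 1 … (+13 more pairs).
All other pairs contribute 0.
Summing the contributions gives betweenness(Kira) = 27.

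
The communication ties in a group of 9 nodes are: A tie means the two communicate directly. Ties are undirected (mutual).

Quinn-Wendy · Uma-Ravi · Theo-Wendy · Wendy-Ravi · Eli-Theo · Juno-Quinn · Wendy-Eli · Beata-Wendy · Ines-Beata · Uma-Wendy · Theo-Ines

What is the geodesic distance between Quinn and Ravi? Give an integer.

One shortest route is Quinn – Wendy – Ravi, which uses 2 edges, and Quinn and Ravi are not directly tied, so nothing shorter exists. So d(Quinn,Ravi) = 2.

2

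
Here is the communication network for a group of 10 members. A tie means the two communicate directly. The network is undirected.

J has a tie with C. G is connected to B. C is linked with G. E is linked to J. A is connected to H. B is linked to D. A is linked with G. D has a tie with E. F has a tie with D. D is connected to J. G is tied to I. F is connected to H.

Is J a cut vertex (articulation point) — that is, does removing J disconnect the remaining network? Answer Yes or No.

Even without J, every remaining node can still reach every other (the residual graph is connected), so J is not a cut vertex.

No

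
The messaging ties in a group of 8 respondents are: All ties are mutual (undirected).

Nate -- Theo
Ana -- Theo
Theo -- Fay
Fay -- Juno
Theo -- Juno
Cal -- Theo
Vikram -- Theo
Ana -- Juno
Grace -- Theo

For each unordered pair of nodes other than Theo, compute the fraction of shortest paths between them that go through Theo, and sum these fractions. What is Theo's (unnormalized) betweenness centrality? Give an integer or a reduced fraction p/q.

Pairs whose geodesics pass through Theo — Cal–Vikram: 1; Cal–Nate: 1; Cal–Juno: 1; Cal–Ana: 1; Cal–Grace: 1; Cal–Fay: 1; Vikram–Nate: 1; Vikram–Juno: 1; Vikram–Ana: 1; Vikram–Grace: 1; Vikram–Fay: 1; Nate–Juno: 1; Nate–Ana: 1; Nate–Grace: 1 … (+5 more pairs).
All other pairs contribute 0.
Summing the contributions gives betweenness(Theo) = 37/2.

37/2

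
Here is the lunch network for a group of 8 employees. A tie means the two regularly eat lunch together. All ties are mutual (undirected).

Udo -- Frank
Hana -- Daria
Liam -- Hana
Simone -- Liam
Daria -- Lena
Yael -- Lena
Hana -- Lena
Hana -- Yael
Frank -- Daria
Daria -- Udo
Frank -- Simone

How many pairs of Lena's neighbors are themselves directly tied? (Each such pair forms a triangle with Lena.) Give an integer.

2

Lena's neighbors: Daria, Hana, and Yael.
Neighbor pairs that are themselves tied: Lena–Daria–Hana; Lena–Hana–Yael. Each forms one triangle with Lena, for 2 in total.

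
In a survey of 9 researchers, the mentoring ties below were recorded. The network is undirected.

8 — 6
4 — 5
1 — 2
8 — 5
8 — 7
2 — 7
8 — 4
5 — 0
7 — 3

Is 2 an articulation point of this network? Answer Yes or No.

Yes

Removing 2 leaves {0, 3, 4, 5, 6, 7, and 8} with no path to {1}, so the network splits into 2 components. 2 is a cut vertex.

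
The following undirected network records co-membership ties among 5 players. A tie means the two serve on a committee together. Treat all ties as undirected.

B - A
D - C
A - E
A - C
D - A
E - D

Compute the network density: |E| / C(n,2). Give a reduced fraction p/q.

There are 6 edges and 5 nodes, so the maximum possible is C(5,2) = 10.
Density = 6/10 = 3/5.

3/5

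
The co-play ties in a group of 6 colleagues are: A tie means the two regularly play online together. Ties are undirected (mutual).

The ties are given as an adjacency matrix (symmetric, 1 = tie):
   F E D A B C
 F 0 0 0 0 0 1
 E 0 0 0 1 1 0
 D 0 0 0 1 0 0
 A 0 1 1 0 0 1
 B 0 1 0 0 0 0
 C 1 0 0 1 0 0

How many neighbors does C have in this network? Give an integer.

2

C is directly tied to A and F. That is 2 neighbors, so the degree of C is 2.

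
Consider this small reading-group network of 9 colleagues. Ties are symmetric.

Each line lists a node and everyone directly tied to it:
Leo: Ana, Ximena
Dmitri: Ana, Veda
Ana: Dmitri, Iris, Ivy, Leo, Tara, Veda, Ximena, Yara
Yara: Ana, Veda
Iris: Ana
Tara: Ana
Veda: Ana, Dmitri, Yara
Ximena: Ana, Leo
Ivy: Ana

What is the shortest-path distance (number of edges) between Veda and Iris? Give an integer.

One shortest route is Veda – Ana – Iris, which uses 2 edges, and Veda and Iris are not directly tied, so nothing shorter exists. So d(Veda,Iris) = 2.

2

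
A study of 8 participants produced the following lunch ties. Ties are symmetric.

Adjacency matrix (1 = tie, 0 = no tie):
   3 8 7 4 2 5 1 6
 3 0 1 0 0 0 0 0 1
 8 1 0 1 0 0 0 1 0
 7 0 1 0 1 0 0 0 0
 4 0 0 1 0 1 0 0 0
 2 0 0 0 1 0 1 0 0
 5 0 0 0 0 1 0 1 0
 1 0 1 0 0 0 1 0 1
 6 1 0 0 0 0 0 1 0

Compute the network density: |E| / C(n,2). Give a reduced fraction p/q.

There are 9 edges and 8 nodes, so the maximum possible is C(8,2) = 28.
Density = 9/28.

9/28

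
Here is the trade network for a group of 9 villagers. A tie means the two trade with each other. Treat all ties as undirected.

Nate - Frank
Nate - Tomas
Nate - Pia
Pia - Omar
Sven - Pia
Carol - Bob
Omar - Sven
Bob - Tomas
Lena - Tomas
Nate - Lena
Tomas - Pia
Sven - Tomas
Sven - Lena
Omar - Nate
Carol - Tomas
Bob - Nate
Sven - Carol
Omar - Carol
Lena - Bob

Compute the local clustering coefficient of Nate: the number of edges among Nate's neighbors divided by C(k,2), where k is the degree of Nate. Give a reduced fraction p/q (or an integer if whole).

1/3

Nate's neighbors: Bob, Frank, Lena, Omar, Pia, and Tomas (k = 6).
Possible neighbor pairs: C(6,2) = 15. Edges among them: Bob–Lena, Bob–Tomas, Lena–Tomas, Omar–Pia, Pia–Tomas → e = 5.
Clustering(Nate) = 5/15 = 1/3.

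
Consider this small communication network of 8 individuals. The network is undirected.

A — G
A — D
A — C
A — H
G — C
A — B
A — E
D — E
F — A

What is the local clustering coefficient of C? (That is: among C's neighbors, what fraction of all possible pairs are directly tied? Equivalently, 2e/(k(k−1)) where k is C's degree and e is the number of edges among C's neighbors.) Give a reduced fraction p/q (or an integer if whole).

1

C's neighbors: A and G (k = 2).
Possible neighbor pairs: C(2,2) = 1. Edges among them: A–G → e = 1.
Clustering(C) = 1/1.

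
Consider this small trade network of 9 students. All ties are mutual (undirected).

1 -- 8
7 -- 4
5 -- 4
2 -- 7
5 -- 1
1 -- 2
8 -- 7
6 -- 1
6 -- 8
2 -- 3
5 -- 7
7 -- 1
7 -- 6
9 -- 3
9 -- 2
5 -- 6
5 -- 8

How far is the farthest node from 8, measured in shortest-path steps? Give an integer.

Distances from 8: 1:1, 2:2, 3:3, 4:2, 5:1, 6:1, 7:1, 9:3.
The largest is 3 (to 3 and 9), so the eccentricity of 8 is 3.

3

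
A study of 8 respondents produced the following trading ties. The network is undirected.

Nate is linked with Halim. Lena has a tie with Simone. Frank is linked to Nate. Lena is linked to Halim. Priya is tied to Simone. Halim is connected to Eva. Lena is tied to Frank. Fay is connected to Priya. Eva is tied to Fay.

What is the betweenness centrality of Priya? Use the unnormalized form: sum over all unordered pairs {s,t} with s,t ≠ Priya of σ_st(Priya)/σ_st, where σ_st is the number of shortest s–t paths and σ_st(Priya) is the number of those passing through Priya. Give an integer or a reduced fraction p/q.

Pairs whose geodesics pass through Priya — Lena–Fay: 1/2; Frank–Fay: 1/3; Eva–Simone: 1/2; Fay–Simone: 1.
All other pairs contribute 0.
Summing the contributions gives betweenness(Priya) = 7/3.

7/3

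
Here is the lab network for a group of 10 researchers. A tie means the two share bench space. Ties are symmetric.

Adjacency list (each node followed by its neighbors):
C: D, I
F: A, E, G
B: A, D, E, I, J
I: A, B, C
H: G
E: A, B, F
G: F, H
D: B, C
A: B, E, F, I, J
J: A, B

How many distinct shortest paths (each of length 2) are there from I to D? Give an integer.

The shortest distance is 2. The length-2 paths are: I–C–D; I–B–D.
That gives 2 distinct shortest paths.

2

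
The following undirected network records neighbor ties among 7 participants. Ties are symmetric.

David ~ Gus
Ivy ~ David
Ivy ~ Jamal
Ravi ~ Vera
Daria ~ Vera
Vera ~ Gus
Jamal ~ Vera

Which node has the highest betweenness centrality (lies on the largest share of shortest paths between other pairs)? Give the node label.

Vera

Unnormalized betweenness of each node: Daria:0, David:1, Gus:3, Ivy:1, Jamal:3, Ravi:0, Vera:10.
Vera has the largest value, 10, making it the main broker — the node through which the most shortest paths run.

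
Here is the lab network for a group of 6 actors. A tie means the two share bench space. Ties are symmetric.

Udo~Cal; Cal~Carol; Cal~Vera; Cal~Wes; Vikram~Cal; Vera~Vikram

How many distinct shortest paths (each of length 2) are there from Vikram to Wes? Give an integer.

1

The shortest distance is 2, and the only length-2 path is Vikram–Cal–Wes. So there is exactly 1 shortest path.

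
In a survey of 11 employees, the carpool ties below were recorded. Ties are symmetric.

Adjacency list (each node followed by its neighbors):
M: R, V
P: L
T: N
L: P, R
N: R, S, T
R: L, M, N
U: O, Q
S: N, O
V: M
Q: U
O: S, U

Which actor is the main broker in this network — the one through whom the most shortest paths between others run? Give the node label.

N

Unnormalized betweenness of each node: L:9, M:9, N:29, O:16, P:0, Q:0, R:28, S:21, T:0, U:9, V:0.
N has the largest value, 29, making it the main broker — the node through which the most shortest paths run.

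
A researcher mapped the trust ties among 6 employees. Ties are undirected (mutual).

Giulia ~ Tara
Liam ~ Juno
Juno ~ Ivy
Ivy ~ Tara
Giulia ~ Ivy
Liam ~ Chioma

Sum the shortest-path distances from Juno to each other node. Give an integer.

8

Distances from Juno: Chioma:2, Giulia:2, Ivy:1, Liam:1, Tara:2.
Sum = 2 + 2 + 1 + 1 + 2 = 8.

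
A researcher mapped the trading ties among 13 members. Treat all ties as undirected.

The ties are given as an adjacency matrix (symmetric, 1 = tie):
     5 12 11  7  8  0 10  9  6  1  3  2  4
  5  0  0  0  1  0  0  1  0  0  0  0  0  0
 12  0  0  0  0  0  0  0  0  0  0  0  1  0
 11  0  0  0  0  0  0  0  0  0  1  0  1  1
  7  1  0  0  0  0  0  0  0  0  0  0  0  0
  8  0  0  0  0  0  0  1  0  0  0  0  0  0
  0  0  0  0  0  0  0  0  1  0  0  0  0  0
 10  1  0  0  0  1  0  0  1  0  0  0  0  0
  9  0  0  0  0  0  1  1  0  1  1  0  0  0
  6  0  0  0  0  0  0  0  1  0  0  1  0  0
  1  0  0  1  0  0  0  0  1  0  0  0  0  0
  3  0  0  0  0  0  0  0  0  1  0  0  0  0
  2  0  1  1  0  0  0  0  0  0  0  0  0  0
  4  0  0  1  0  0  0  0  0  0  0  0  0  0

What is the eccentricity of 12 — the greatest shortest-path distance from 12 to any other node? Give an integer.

Distances from 12: 0:5, 1:3, 2:1, 3:6, 4:3, 5:6, 6:5, 7:7, 8:6, 9:4, 10:5, 11:2.
The largest is 7 (to 7), so the eccentricity of 12 is 7.

7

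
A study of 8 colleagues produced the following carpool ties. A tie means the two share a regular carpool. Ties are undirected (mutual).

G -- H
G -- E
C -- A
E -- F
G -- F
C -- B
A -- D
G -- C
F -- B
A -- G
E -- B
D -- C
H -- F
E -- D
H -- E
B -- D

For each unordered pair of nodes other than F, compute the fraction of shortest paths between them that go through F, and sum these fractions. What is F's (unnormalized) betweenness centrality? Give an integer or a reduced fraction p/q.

Pairs whose geodesics pass through F — H–B: 1/2; G–B: 1/3.
All other pairs contribute 0.
Summing the contributions gives betweenness(F) = 5/6.

5/6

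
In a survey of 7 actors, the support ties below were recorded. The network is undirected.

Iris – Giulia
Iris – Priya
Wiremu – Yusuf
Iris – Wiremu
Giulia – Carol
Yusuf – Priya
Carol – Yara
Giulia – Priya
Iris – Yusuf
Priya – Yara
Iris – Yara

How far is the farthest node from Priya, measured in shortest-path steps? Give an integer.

Distances from Priya: Carol:2, Giulia:1, Iris:1, Wiremu:2, Yara:1, Yusuf:1.
The largest is 2 (to Wiremu and Carol), so the eccentricity of Priya is 2.

2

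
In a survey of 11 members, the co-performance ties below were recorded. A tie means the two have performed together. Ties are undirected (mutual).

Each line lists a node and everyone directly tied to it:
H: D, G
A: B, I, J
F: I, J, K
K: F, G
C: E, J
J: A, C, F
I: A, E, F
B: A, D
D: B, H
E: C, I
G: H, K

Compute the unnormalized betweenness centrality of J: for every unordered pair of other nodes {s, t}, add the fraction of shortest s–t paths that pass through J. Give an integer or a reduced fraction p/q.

19/2

Pairs whose geodesics pass through J — C–A: 1; C–B: 1; C–D: 1; C–H: 2/2; C–G: 1; C–K: 1; C–F: 1; A–G: 1/3; A–K: 1/2; A–F: 1/2; B–K: 1/3; B–F: 1/2; D–F: 1/3.
All other pairs contribute 0.
Summing the contributions gives betweenness(J) = 19/2.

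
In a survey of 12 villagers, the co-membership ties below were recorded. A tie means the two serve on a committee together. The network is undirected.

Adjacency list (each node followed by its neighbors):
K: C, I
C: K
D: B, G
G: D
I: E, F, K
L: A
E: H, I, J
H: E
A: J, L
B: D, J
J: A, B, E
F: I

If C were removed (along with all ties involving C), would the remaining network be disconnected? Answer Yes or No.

Even without C, every remaining node can still reach every other (the residual graph is connected), so C is not a cut vertex.

No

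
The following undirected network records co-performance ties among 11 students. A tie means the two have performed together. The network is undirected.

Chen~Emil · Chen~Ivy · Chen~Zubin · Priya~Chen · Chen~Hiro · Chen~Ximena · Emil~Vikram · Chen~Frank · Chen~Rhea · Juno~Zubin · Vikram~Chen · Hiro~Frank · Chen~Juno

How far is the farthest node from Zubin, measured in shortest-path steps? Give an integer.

2

Distances from Zubin: Chen:1, Emil:2, Frank:2, Hiro:2, Ivy:2, Juno:1, Priya:2, Rhea:2, Vikram:2, Ximena:2.
The largest is 2 (to Ivy, Emil, Vikram, Ximena, Frank, Priya, Hiro, and Rhea), so the eccentricity of Zubin is 2.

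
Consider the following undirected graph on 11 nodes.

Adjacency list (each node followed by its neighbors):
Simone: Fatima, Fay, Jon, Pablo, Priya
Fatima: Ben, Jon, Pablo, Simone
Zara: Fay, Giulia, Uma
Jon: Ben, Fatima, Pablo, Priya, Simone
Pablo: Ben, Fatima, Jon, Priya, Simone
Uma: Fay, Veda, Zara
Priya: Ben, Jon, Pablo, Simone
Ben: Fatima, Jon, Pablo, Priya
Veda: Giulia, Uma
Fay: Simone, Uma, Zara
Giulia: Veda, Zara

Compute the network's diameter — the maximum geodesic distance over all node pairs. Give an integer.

Eccentricity of each node (its greatest distance to any other): Ben:5, Fatima:4, Fay:3, Giulia:5, Jon:4, Pablo:4, Priya:4, Simone:3, Uma:4, Veda:5, Zara:4.
The maximum eccentricity is 5, realized for instance by the pair Giulia–Ben via Giulia – Zara – Fay – Simone – Jon – Ben. So the diameter is 5.

5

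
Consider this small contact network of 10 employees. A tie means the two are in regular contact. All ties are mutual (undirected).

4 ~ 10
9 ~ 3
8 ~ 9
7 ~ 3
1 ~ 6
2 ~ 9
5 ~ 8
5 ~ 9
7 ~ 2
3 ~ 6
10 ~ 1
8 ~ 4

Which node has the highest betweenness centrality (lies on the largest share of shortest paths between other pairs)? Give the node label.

Unnormalized betweenness of each node: 1:4, 2:2, 3:23/2, 4:11/2, 5:0, 6:13/2, 7:3/2, 8:17/2, 9:14, 10:7/2.
9 has the largest value, 14, making it the main broker — the node through which the most shortest paths run.

9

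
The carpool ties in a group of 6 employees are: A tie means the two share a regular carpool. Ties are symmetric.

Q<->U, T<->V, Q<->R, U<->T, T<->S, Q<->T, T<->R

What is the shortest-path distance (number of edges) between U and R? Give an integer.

2

One shortest route is U – T – R, which uses 2 edges, and U and R are not directly tied, so nothing shorter exists. So d(U,R) = 2.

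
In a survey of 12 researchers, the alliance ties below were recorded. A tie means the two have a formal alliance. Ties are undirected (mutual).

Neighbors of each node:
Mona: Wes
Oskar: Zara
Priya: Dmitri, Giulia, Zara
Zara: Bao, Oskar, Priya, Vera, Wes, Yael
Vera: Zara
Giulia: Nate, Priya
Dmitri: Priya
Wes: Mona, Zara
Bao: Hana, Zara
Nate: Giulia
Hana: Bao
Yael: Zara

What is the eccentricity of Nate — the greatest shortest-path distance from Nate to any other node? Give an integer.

Distances from Nate: Bao:4, Dmitri:3, Giulia:1, Hana:5, Mona:5, Oskar:4, Priya:2, Vera:4, Wes:4, Yael:4, Zara:3.
The largest is 5 (to Hana and Mona), so the eccentricity of Nate is 5.

5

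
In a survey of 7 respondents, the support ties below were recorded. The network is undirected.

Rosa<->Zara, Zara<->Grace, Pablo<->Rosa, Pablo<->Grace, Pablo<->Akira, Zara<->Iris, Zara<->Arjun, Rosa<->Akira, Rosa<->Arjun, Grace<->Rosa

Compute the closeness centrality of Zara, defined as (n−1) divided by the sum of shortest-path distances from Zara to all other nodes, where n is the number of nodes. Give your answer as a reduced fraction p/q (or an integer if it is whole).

Distances from Zara: Akira:2, Arjun:1, Grace:1, Iris:1, Pablo:2, Rosa:1. Sum = 8.
n = 7, so closeness = 6/8 = 3/4.

3/4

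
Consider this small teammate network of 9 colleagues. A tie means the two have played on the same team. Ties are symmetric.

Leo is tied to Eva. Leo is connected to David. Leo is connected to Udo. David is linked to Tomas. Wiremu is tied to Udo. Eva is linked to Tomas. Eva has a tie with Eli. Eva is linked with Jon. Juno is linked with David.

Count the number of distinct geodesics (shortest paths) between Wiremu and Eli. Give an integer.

1

The shortest distance is 4, and the only length-4 path is Wiremu–Udo–Leo–Eva–Eli. So there is exactly 1 shortest path.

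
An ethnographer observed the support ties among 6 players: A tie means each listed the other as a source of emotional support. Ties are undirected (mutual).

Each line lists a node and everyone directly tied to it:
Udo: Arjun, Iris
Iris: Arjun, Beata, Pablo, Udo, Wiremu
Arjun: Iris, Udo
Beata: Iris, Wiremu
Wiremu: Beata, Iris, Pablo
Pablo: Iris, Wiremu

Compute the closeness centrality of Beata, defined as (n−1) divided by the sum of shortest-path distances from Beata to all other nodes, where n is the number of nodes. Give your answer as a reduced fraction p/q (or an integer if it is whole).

5/8

Distances from Beata: Arjun:2, Iris:1, Pablo:2, Udo:2, Wiremu:1. Sum = 8.
n = 6, so closeness = 5/8.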